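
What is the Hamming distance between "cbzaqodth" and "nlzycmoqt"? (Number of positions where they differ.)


String 1: 'cbzaqodth'
String 2: 'nlzycmoqt'
Compare each position: pos 0: 'c'!='n', pos 1: 'b'!='l', pos 2: 'z'=='z', pos 3: 'a'!='y', pos 4: 'q'!='c', pos 5: 'o'!='m', pos 6: 'd'!='o', pos 7: 't'!='q', pos 8: 'h'!='t'
Differing positions: 8
Hamming distance: 8


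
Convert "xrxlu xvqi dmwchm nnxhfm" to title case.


Input string: 'xrxlu xvqi dmwchm nnxhfm'
Operation: capitalize first letter of each word
Word transformations: 'xrxlu'->'Xrxlu', 'xvqi'->'Xvqi', 'dmwchm'->'Dmwchm', 'nnxhfm'->'Nnxhfm'
Result: Xrxlu Xvqi Dmwchm Nnxhfm


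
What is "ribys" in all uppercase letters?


Input string: 'ribys'
Operation: convert each letter to uppercase
Mapping: 'r'->'R', 'i'->'I', 'b'->'B', 'y'->'Y', 's'->'S'
Result: RIBYS


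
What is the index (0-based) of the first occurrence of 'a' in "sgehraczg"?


Input string: 'sgehraczg'
Target: 'a'
Scanning left to right: s[0]='s', s[1]='g', s[2]='e', s[3]='h', s[4]='r', s[5]='a'
First match at index: 5


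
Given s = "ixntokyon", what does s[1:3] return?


Input string: 'ixntokyon'
Operation: slice [1:3]
Extract characters: s[1]='x', s[2]='n'
Result: xn


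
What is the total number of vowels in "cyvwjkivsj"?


Input string: 'cyvwjkivsj'
Operation: count vowels (a, e, i, o, u)
Scan: s[0]='c', s[1]='y', s[2]='v', s[3]='w', s[4]='j', s[5]='k', s[6]='i' (vowel), s[7]='v', s[8]='s', s[9]='j'
Vowels found: 1
Result: 1


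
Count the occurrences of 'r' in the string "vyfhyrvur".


Input string: 'vyfhyrvur'
Target character: 'r'
Scan each position: s[5]='r', s[8]='r'
Matches found at indices: 5, 8
Total: 2


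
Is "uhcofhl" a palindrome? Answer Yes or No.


Input string: 'uhcofhl'
Reversed: 'lhfochu'
Compare pairs: s[0]='u' vs s[6]='l' (mismatch), s[1]='h' vs s[5]='h' (match), s[2]='c' vs s[4]='f' (mismatch)
Palindrome: No


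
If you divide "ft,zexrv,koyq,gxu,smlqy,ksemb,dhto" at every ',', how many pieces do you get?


Input string: 'ft,zexrv,koyq,gxu,smlqy,ksemb,dhto'
Delimiter: ','
Split result: 'ft', 'zexrv', 'koyq', 'gxu', 'smlqy', 'ksemb', 'dhto'
Number of parts: 7


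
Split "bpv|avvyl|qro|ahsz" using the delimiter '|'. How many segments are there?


Input string: 'bpv|avvyl|qro|ahsz'
Delimiter: '|'
Split result: 'bpv', 'avvyl', 'qro', 'ahsz'
Number of parts: 4


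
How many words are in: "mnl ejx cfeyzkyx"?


Input string: 'mnl ejx cfeyzkyx'
Operation: split by spaces
Words found: 'mnl', 'ejx', 'cfeyzkyx'
Word count: 3


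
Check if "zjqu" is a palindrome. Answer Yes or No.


Input string: 'zjqu'
Reversed: 'uqjz'
Compare pairs: s[0]='z' vs s[3]='u' (mismatch), s[1]='j' vs s[2]='q' (mismatch)
Palindrome: No


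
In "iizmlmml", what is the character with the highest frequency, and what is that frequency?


Input: 'iizmlmml'
Operation: tally each character
Counts: 'i':2, 'l':2, 'm':3, 'z':1
Maximum: 'm' appears 3 times


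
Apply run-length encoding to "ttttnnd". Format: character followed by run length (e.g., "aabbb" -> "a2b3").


Input: 'ttttnnd'
Operation: identify consecutive runs
Runs: 'tttt' -> t4, 'nn' -> n2, 'd' -> d1
Encoded: t4n2d1


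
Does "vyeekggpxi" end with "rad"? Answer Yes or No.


Input string: 'vyeekggpxi'
Suffix to check: 'rad'
Last 3 characters of input: 'pxi'
Match: False
Result: No


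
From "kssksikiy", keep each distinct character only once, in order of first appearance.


Input: 'kssksikiy'
Operation: keep first occurrence of each character
Scan: s[0]='k' new -> keep; s[1]='s' new -> keep; s[2]='s' seen -> skip; s[3]='k' seen -> skip; s[4]='s' seen -> skip; s[5]='i' new -> keep; s[6]='k' seen -> skip; s[7]='i' seen -> skip; s[8]='y' new -> keep
Result: ksiy


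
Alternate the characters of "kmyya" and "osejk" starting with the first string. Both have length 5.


String 1: 'kmyya'
String 2: 'osejk'
Operation: alternate characters
Pairs: 'k'+'o', 'm'+'s', 'y'+'e', 'y'+'j', 'a'+'k'
Result: komsyeyjak


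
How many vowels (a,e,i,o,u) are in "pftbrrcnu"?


Input string: 'pftbrrcnu'
Operation: count vowels (a, e, i, o, u)
Scan: s[0]='p', s[1]='f', s[2]='t', s[3]='b', s[4]='r', s[5]='r', s[6]='c', s[7]='n', s[8]='u' (vowel)
Vowels found: 1
Result: 1


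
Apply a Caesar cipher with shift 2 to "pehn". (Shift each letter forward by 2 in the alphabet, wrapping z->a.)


Input: 'pehn', shift = 2
Operation: for each letter, (position + 2) mod 26
Mapping: 'p'(15+2=17)->'r', 'e'(4+2=6)->'g', 'h'(7+2=9)->'j', 'n'(13+2=15)->'p'
Result: rgjp


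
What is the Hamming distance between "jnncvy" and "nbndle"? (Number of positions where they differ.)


String 1: 'jnncvy'
String 2: 'nbndle'
Compare each position: pos 0: 'j'!='n', pos 1: 'n'!='b', pos 2: 'n'=='n', pos 3: 'c'!='d', pos 4: 'v'!='l', pos 5: 'y'!='e'
Differing positions: 5
Hamming distance: 5


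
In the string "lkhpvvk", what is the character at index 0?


Input string: 'lkhpvvk'
Operation: get character at index 0
Index mapping: s[0]='l'
Result: 'l'


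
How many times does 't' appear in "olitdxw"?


Input string: 'olitdxw'
Target character: 't'
Scan each position: s[3]='t'
Matches found at indices: 3
Total: 1


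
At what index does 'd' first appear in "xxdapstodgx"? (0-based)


Input string: 'xxdapstodgx'
Target: 'd'
Scanning left to right: s[0]='x', s[1]='x', s[2]='d'
First match at index: 2


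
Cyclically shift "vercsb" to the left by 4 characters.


Input: 'vercsb', shift = 4
Operation: split at index 4 and swap parts
Front part s[0:4] = 'verc'
Back part s[4:] = 'sb'
Rotated = back + front = 'sb' + 'verc'
Result: sbverc


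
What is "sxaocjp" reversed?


Input string: 'sxaocjp'
Operation: reverse character order
Original order: 's' -> 'x' -> 'a' -> 'o' -> 'c' -> 'j' -> 'p'
Reversed order: 'p' -> 'j' -> 'c' -> 'o' -> 'a' -> 'x' -> 's'
Result: pjcoaxs


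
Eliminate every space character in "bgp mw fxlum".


Input string: 'bgp mw fxlum'
Operation: remove all spaces
Words: 'bgp', 'mw', 'fxlum'
Join without spaces: bgpmwfxlum


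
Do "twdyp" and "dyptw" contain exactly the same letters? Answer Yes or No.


String 1: 'twdyp' -> sorted: 'dptwy'
String 2: 'dyptw' -> sorted: 'dptwy'
Compare sorted forms: 'dptwy' == 'dptwy'
Anagram: Yes


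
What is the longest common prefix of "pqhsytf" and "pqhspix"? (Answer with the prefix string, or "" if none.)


String 1: 'pqhsytf'
String 2: 'pqhspix'
Compare position by position:
pos 0: 'p' vs 'p' match
pos 1: 'q' vs 'q' match
pos 2: 'h' vs 'h' match
pos 3: 's' vs 's' match
pos 4: 'y' vs 'p' differ -> stop
Longest common prefix: "pqhs" (length 4)


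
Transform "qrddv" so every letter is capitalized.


Input string: 'qrddv'
Operation: convert each letter to uppercase
Mapping: 'q'->'Q', 'r'->'R', 'd'->'D', 'd'->'D', 'v'->'V'
Result: QRDDV


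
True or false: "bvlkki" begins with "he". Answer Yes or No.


Input string: 'bvlkki'
Prefix to check: 'he'
First 2 characters of input: 'bv'
Match: False
Result: No


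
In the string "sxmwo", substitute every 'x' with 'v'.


Input string: 'sxmwo'
Operation: replace 'x' with 'v'
Positions of 'x': 1
After replacement: svmwo


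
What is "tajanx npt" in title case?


Input string: 'tajanx npt'
Operation: capitalize first letter of each word
Word transformations: 'tajanx'->'Tajanx', 'npt'->'Npt'
Result: Tajanx Npt


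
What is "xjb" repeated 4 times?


Input string: 'xjb'
Operation: repeat 4 times
Concatenation: 'xjb' + 'xjb' + 'xjb' + 'xjb'
Result: xjbxjbxjbxjb


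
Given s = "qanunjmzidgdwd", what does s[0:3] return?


Input string: 'qanunjmzidgdwd'
Operation: slice [0:3]
Extract characters: s[0]='q', s[1]='a', s[2]='n'
Result: qan


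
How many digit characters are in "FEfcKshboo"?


Input string: 'FEfcKshboo'
Operation: count digit characters (0-9)
Scan: 'F', 'E', 'f', 'c', 'K', 's', 'h', 'b', 'o', 'o'
Digits found: 0
Result: 0


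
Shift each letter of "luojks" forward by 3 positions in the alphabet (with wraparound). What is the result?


Input: 'luojks', shift = 3
Operation: for each letter, (position + 3) mod 26
Mapping: 'l'(11+3=14)->'o', 'u'(20+3=23)->'x', 'o'(14+3=17)->'r', 'j'(9+3=12)->'m', 'k'(10+3=13)->'n', 's'(18+3=21)->'v'
Result: oxrmnv


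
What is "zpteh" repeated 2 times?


Input string: 'zpteh'
Operation: repeat 2 times
Concatenation: 'zpteh' + 'zpteh'
Result: zptehzpteh


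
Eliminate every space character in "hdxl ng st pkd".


Input string: 'hdxl ng st pkd'
Operation: remove all spaces
Words: 'hdxl', 'ng', 'st', 'pkd'
Join without spaces: hdxlngstpkd


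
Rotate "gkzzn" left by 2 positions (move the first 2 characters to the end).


Input: 'gkzzn', shift = 2
Operation: split at index 2 and swap parts
Front part s[0:2] = 'gk'
Back part s[2:] = 'zzn'
Rotated = back + front = 'zzn' + 'gk'
Result: zzngk


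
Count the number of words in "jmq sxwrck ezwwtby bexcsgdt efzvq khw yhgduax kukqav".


Input string: 'jmq sxwrck ezwwtby bexcsgdt efzvq khw yhgduax kukqav'
Operation: split by spaces
Words found: 'jmq', 'sxwrck', 'ezwwtby', 'bexcsgdt', 'efzvq', 'khw', 'yhgduax', 'kukqav'
Word count: 8


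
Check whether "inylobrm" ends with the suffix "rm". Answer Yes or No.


Input string: 'inylobrm'
Suffix to check: 'rm'
Last 2 characters of input: 'rm'
Match: True
Result: Yes


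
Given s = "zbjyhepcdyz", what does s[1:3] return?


Input string: 'zbjyhepcdyz'
Operation: slice [1:3]
Extract characters: s[1]='b', s[2]='j'
Result: bj


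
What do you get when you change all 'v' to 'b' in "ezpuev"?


Input string: 'ezpuev'
Operation: replace 'v' with 'b'
Positions of 'v': 5
After replacement: ezpueb


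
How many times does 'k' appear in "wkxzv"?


Input string: 'wkxzv'
Target character: 'k'
Scan each position: s[1]='k'
Matches found at indices: 1
Total: 1


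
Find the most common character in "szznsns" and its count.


Input: 'szznsns'
Operation: tally each character
Counts: 'n':2, 's':3, 'z':2
Maximum: 's' appears 3 times


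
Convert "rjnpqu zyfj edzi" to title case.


Input string: 'rjnpqu zyfj edzi'
Operation: capitalize first letter of each word
Word transformations: 'rjnpqu'->'Rjnpqu', 'zyfj'->'Zyfj', 'edzi'->'Edzi'
Result: Rjnpqu Zyfj Edzi


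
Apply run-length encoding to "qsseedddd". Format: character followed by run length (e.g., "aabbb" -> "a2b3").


Input: 'qsseedddd'
Operation: identify consecutive runs
Runs: 'q' -> q1, 'ss' -> s2, 'ee' -> e2, 'dddd' -> d4
Encoded: q1s2e2d4


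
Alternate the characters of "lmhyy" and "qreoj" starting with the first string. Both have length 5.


String 1: 'lmhyy'
String 2: 'qreoj'
Operation: alternate characters
Pairs: 'l'+'q', 'm'+'r', 'h'+'e', 'y'+'o', 'y'+'j'
Result: lqmrheyoyj


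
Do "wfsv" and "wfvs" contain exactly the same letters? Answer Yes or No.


String 1: 'wfsv' -> sorted: 'fsvw'
String 2: 'wfvs' -> sorted: 'fsvw'
Compare sorted forms: 'fsvw' == 'fsvw'
Anagram: Yes


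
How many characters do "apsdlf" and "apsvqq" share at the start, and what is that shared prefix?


String 1: 'apsdlf'
String 2: 'apsvqq'
Compare position by position:
pos 0: 'a' vs 'a' match
pos 1: 'p' vs 'p' match
pos 2: 's' vs 's' match
pos 3: 'd' vs 'v' differ -> stop
Longest common prefix: "aps" (length 3)


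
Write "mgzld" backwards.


Input string: 'mgzld'
Operation: reverse character order
Original order: 'm' -> 'g' -> 'z' -> 'l' -> 'd'
Reversed order: 'd' -> 'l' -> 'z' -> 'g' -> 'm'
Result: dlzgm


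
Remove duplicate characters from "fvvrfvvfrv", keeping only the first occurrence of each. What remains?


Input: 'fvvrfvvfrv'
Operation: keep first occurrence of each character
Scan: s[0]='f' new -> keep; s[1]='v' new -> keep; s[2]='v' seen -> skip; s[3]='r' new -> keep; s[4]='f' seen -> skip; s[5]='v' seen -> skip; s[6]='v' seen -> skip; s[7]='f' seen -> skip; s[8]='r' seen -> skip; s[9]='v' seen -> skip
Result: fvr


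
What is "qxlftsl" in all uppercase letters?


Input string: 'qxlftsl'
Operation: convert each letter to uppercase
Mapping: 'q'->'Q', 'x'->'X', 'l'->'L', 'f'->'F', 't'->'T', 's'->'S', 'l'->'L'
Result: QXLFTSL


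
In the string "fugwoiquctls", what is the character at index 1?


Input string: 'fugwoiquctls'
Operation: get character at index 1
Index mapping: s[0]='f', s[1]='u'
Result: 'u'


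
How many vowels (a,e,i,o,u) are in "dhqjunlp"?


Input string: 'dhqjunlp'
Operation: count vowels (a, e, i, o, u)
Scan: s[0]='d', s[1]='h', s[2]='q', s[3]='j', s[4]='u' (vowel), s[5]='n', s[6]='l', s[7]='p'
Vowels found: 1
Result: 1


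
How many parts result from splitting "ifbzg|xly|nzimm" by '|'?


Input string: 'ifbzg|xly|nzimm'
Delimiter: '|'
Split result: 'ifbzg', 'xly', 'nzimm'
Number of parts: 3


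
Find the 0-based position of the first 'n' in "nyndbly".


Input string: 'nyndbly'
Target: 'n'
Scanning left to right: s[0]='n'
First match at index: 0


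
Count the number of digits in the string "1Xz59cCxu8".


Input string: '1Xz59cCxu8'
Operation: count digit characters (0-9)
Scan: '1'(digit), 'X', 'z', '5'(digit), '9'(digit), 'c', 'C', 'x', 'u', '8'(digit)
Digits found: 4
Result: 4


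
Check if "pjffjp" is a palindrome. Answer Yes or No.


Input string: 'pjffjp'
Reversed: 'pjffjp'
Compare pairs: s[0]='p' vs s[5]='p' (match), s[1]='j' vs s[4]='j' (match), s[2]='f' vs s[3]='f' (match)
Palindrome: Yes


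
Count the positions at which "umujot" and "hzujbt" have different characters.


String 1: 'umujot'
String 2: 'hzujbt'
Compare each position: pos 0: 'u'!='h', pos 1: 'm'!='z', pos 2: 'u'=='u', pos 3: 'j'=='j', pos 4: 'o'!='b', pos 5: 't'=='t'
Differing positions: 3
Hamming distance: 3


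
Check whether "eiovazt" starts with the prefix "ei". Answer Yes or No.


Input string: 'eiovazt'
Prefix to check: 'ei'
First 2 characters of input: 'ei'
Match: True
Result: Yes


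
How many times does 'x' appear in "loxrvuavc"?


Input string: 'loxrvuavc'
Target character: 'x'
Scan each position: s[2]='x'
Matches found at indices: 2
Total: 1


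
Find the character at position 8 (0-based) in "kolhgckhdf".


Input string: 'kolhgckhdf'
Operation: get character at index 8
Index mapping: s[0]='k', s[1]='o', s[2]='l', s[3]='h', s[4]='g', s[5]='c', s[6]='k', s[7]='h', s[8]='d'
Result: 'd'


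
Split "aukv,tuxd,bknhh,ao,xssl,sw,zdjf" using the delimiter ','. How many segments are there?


Input string: 'aukv,tuxd,bknhh,ao,xssl,sw,zdjf'
Delimiter: ','
Split result: 'aukv', 'tuxd', 'bknhh', 'ao', 'xssl', 'sw', 'zdjf'
Number of parts: 7


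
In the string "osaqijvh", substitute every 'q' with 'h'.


Input string: 'osaqijvh'
Operation: replace 'q' with 'h'
Positions of 'q': 3
After replacement: osahijvh


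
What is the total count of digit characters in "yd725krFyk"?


Input string: 'yd725krFyk'
Operation: count digit characters (0-9)
Scan: 'y', 'd', '7'(digit), '2'(digit), '5'(digit), 'k', 'r', 'F', 'y', 'k'
Digits found: 3
Result: 3


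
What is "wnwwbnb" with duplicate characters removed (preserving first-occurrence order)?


Input: 'wnwwbnb'
Operation: keep first occurrence of each character
Scan: s[0]='w' new -> keep; s[1]='n' new -> keep; s[2]='w' seen -> skip; s[3]='w' seen -> skip; s[4]='b' new -> keep; s[5]='n' seen -> skip; s[6]='b' seen -> skip
Result: wnb


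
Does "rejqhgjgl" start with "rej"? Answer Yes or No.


Input string: 'rejqhgjgl'
Prefix to check: 'rej'
First 3 characters of input: 'rej'
Match: True
Result: Yes


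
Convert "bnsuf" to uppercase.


Input string: 'bnsuf'
Operation: convert each letter to uppercase
Mapping: 'b'->'B', 'n'->'N', 's'->'S', 'u'->'U', 'f'->'F'
Result: BNSUF


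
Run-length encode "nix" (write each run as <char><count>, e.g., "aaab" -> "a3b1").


Input: 'nix'
Operation: identify consecutive runs
Runs: 'n' -> n1, 'i' -> i1, 'x' -> x1
Encoded: n1i1x1


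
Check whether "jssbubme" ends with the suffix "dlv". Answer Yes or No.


Input string: 'jssbubme'
Suffix to check: 'dlv'
Last 3 characters of input: 'bme'
Match: False
Result: No


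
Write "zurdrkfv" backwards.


Input string: 'zurdrkfv'
Operation: reverse character order
Original order: 'z' -> 'u' -> 'r' -> 'd' -> 'r' -> 'k' -> 'f' -> 'v'
Reversed order: 'v' -> 'f' -> 'k' -> 'r' -> 'd' -> 'r' -> 'u' -> 'z'
Result: vfkrdruz


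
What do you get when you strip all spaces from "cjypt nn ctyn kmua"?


Input string: 'cjypt nn ctyn kmua'
Operation: remove all spaces
Words: 'cjypt', 'nn', 'ctyn', 'kmua'
Join without spaces: cjyptnnctynkmua


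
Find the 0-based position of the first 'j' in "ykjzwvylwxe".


Input string: 'ykjzwvylwxe'
Target: 'j'
Scanning left to right: s[0]='y', s[1]='k', s[2]='j'
First match at index: 2


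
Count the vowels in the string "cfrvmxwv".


Input string: 'cfrvmxwv'
Operation: count vowels (a, e, i, o, u)
Scan: s[0]='c', s[1]='f', s[2]='r', s[3]='v', s[4]='m', s[5]='x', s[6]='w', s[7]='v'
Vowels found: 0
Result: 0


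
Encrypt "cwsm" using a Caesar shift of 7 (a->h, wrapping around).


Input: 'cwsm', shift = 7
Operation: for each letter, (position + 7) mod 26
Mapping: 'c'(2+7=9)->'j', 'w'(22+7=29, 29 mod 26=3)->'d', 's'(18+7=25)->'z', 'm'(12+7=19)->'t'
Result: jdzt


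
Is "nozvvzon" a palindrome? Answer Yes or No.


Input string: 'nozvvzon'
Reversed: 'nozvvzon'
Compare pairs: s[0]='n' vs s[7]='n' (match), s[1]='o' vs s[6]='o' (match), s[2]='z' vs s[5]='z' (match), s[3]='v' vs s[4]='v' (match)
Palindrome: Yes


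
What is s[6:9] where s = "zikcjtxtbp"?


Input string: 'zikcjtxtbp'
Operation: slice [6:9]
Extract characters: s[6]='x', s[7]='t', s[8]='b'
Result: xtb


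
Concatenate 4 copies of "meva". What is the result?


Input string: 'meva'
Operation: repeat 4 times
Concatenation: 'meva' + 'meva' + 'meva' + 'meva'
Result: mevamevamevameva


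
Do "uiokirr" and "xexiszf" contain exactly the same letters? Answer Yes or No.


String 1: 'uiokirr' -> sorted: 'iikorru'
String 2: 'xexiszf' -> sorted: 'efisxxz'
Compare sorted forms: 'iikorru' != 'efisxxz'
Anagram: No


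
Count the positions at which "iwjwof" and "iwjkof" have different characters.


String 1: 'iwjwof'
String 2: 'iwjkof'
Compare each position: pos 0: 'i'=='i', pos 1: 'w'=='w', pos 2: 'j'=='j', pos 3: 'w'!='k', pos 4: 'o'=='o', pos 5: 'f'=='f'
Differing positions: 1
Hamming distance: 1


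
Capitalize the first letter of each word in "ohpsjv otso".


Input string: 'ohpsjv otso'
Operation: capitalize first letter of each word
Word transformations: 'ohpsjv'->'Ohpsjv', 'otso'->'Otso'
Result: Ohpsjv Otso


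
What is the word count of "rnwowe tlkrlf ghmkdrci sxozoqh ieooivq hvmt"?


Input string: 'rnwowe tlkrlf ghmkdrci sxozoqh ieooivq hvmt'
Operation: split by spaces
Words found: 'rnwowe', 'tlkrlf', 'ghmkdrci', 'sxozoqh', 'ieooivq', 'hvmt'
Word count: 6


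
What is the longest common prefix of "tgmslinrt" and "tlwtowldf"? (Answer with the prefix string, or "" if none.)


String 1: 'tgmslinrt'
String 2: 'tlwtowldf'
Compare position by position:
pos 0: 't' vs 't' match
pos 1: 'g' vs 'l' differ -> stop
Longest common prefix: "t" (length 1)


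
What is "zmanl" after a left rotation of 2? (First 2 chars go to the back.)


Input: 'zmanl', shift = 2
Operation: split at index 2 and swap parts
Front part s[0:2] = 'zm'
Back part s[2:] = 'anl'
Rotated = back + front = 'anl' + 'zm'
Result: anlzm


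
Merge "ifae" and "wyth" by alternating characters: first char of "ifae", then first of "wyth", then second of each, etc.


String 1: 'ifae'
String 2: 'wyth'
Operation: alternate characters
Pairs: 'i'+'w', 'f'+'y', 'a'+'t', 'e'+'h'
Result: iwfyateh


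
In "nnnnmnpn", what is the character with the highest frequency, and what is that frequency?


Input: 'nnnnmnpn'
Operation: tally each character
Counts: 'm':1, 'n':6, 'p':1
Maximum: 'n' appears 6 times


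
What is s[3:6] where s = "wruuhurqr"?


Input string: 'wruuhurqr'
Operation: slice [3:6]
Extract characters: s[3]='u', s[4]='h', s[5]='u'
Result: uhu


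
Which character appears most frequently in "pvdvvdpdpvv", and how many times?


Input: 'pvdvvdpdpvv'
Operation: tally each character
Counts: 'd':3, 'p':3, 'v':5
Maximum: 'v' appears 5 times


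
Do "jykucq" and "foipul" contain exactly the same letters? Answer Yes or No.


String 1: 'jykucq' -> sorted: 'cjkquy'
String 2: 'foipul' -> sorted: 'filopu'
Compare sorted forms: 'cjkquy' != 'filopu'
Anagram: No


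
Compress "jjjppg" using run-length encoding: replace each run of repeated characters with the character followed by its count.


Input: 'jjjppg'
Operation: identify consecutive runs
Runs: 'jjj' -> j3, 'pp' -> p2, 'g' -> g1
Encoded: j3p2g1


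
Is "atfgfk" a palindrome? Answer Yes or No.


Input string: 'atfgfk'
Reversed: 'kfgfta'
Compare pairs: s[0]='a' vs s[5]='k' (mismatch), s[1]='t' vs s[4]='f' (mismatch), s[2]='f' vs s[3]='g' (mismatch)
Palindrome: No


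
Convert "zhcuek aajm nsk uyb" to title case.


Input string: 'zhcuek aajm nsk uyb'
Operation: capitalize first letter of each word
Word transformations: 'zhcuek'->'Zhcuek', 'aajm'->'Aajm', 'nsk'->'Nsk', 'uyb'->'Uyb'
Result: Zhcuek Aajm Nsk Uyb


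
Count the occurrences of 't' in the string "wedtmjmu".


Input string: 'wedtmjmu'
Target character: 't'
Scan each position: s[3]='t'
Matches found at indices: 3
Total: 1


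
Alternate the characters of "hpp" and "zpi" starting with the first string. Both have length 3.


String 1: 'hpp'
String 2: 'zpi'
Operation: alternate characters
Pairs: 'h'+'z', 'p'+'p', 'p'+'i'
Result: hzpppi


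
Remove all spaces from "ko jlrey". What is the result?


Input string: 'ko jlrey'
Operation: remove all spaces
Words: 'ko', 'jlrey'
Join without spaces: kojlrey


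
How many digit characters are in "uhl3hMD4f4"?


Input string: 'uhl3hMD4f4'
Operation: count digit characters (0-9)
Scan: 'u', 'h', 'l', '3'(digit), 'h', 'M', 'D', '4'(digit), 'f', '4'(digit)
Digits found: 3
Result: 3


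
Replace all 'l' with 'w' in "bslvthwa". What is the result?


Input string: 'bslvthwa'
Operation: replace 'l' with 'w'
Positions of 'l': 2
After replacement: bswvthwa


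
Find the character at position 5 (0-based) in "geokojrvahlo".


Input string: 'geokojrvahlo'
Operation: get character at index 5
Index mapping: s[0]='g', s[1]='e', s[2]='o', s[3]='k', s[4]='o', s[5]='j'
Result: 'j'


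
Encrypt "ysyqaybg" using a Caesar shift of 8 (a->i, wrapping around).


Input: 'ysyqaybg', shift = 8
Operation: for each letter, (position + 8) mod 26
Mapping: 'y'(24+8=32, 32 mod 26=6)->'g', 's'(18+8=26, 26 mod 26=0)->'a', 'y'(24+8=32, 32 mod 26=6)->'g', 'q'(16+8=24)->'y', 'a'(0+8=8)->'i', 'y'(24+8=32, 32 mod 26=6)->'g', 'b'(1+8=9)->'j', 'g'(6+8=14)->'o'
Result: gagyigjo


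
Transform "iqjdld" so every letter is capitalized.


Input string: 'iqjdld'
Operation: convert each letter to uppercase
Mapping: 'i'->'I', 'q'->'Q', 'j'->'J', 'd'->'D', 'l'->'L', 'd'->'D'
Result: IQJDLD


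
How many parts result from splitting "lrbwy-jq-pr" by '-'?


Input string: 'lrbwy-jq-pr'
Delimiter: '-'
Split result: 'lrbwy', 'jq', 'pr'
Number of parts: 3


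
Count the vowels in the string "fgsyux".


Input string: 'fgsyux'
Operation: count vowels (a, e, i, o, u)
Scan: s[0]='f', s[1]='g', s[2]='s', s[3]='y', s[4]='u' (vowel), s[5]='x'
Vowels found: 1
Result: 1


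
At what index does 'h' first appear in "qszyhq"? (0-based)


Input string: 'qszyhq'
Target: 'h'
Scanning left to right: s[0]='q', s[1]='s', s[2]='z', s[3]='y', s[4]='h'
First match at index: 4


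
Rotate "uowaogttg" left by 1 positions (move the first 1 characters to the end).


Input: 'uowaogttg', shift = 1
Operation: split at index 1 and swap parts
Front part s[0:1] = 'u'
Back part s[1:] = 'owaogttg'
Rotated = back + front = 'owaogttg' + 'u'
Result: owaogttgu


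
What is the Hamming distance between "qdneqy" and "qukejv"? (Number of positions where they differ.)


String 1: 'qdneqy'
String 2: 'qukejv'
Compare each position: pos 0: 'q'=='q', pos 1: 'd'!='u', pos 2: 'n'!='k', pos 3: 'e'=='e', pos 4: 'q'!='j', pos 5: 'y'!='v'
Differing positions: 4
Hamming distance: 4


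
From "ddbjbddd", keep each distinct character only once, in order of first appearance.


Input: 'ddbjbddd'
Operation: keep first occurrence of each character
Scan: s[0]='d' new -> keep; s[1]='d' seen -> skip; s[2]='b' new -> keep; s[3]='j' new -> keep; s[4]='b' seen -> skip; s[5]='d' seen -> skip; s[6]='d' seen -> skip; s[7]='d' seen -> skip
Result: dbj


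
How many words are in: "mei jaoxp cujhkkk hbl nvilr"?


Input string: 'mei jaoxp cujhkkk hbl nvilr'
Operation: split by spaces
Words found: 'mei', 'jaoxp', 'cujhkkk', 'hbl', 'nvilr'
Word count: 5


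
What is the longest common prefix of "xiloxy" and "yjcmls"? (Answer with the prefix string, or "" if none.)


String 1: 'xiloxy'
String 2: 'yjcmls'
Compare position by position:
pos 0: 'x' vs 'y' differ -> stop
Longest common prefix: "" (length 0)


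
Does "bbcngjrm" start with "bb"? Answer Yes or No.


Input string: 'bbcngjrm'
Prefix to check: 'bb'
First 2 characters of input: 'bb'
Match: True
Result: Yes


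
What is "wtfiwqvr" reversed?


Input string: 'wtfiwqvr'
Operation: reverse character order
Original order: 'w' -> 't' -> 'f' -> 'i' -> 'w' -> 'q' -> 'v' -> 'r'
Reversed order: 'r' -> 'v' -> 'q' -> 'w' -> 'i' -> 'f' -> 't' -> 'w'
Result: rvqwiftw


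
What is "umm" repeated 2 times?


Input string: 'umm'
Operation: repeat 2 times
Concatenation: 'umm' + 'umm'
Result: ummumm


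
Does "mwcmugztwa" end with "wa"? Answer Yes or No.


Input string: 'mwcmugztwa'
Suffix to check: 'wa'
Last 2 characters of input: 'wa'
Match: True
Result: Yes


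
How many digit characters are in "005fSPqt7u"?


Input string: '005fSPqt7u'
Operation: count digit characters (0-9)
Scan: '0'(digit), '0'(digit), '5'(digit), 'f', 'S', 'P', 'q', 't', '7'(digit), 'u'
Digits found: 4
Result: 4


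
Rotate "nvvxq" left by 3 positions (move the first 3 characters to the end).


Input: 'nvvxq', shift = 3
Operation: split at index 3 and swap parts
Front part s[0:3] = 'nvv'
Back part s[3:] = 'xq'
Rotated = back + front = 'xq' + 'nvv'
Result: xqnvv


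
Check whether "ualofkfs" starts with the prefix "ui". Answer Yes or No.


Input string: 'ualofkfs'
Prefix to check: 'ui'
First 2 characters of input: 'ua'
Match: False
Result: No


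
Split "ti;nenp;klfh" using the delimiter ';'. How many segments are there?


Input string: 'ti;nenp;klfh'
Delimiter: ';'
Split result: 'ti', 'nenp', 'klfh'
Number of parts: 3


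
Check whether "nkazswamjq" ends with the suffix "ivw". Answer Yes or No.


Input string: 'nkazswamjq'
Suffix to check: 'ivw'
Last 3 characters of input: 'mjq'
Match: False
Result: No


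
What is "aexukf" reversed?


Input string: 'aexukf'
Operation: reverse character order
Original order: 'a' -> 'e' -> 'x' -> 'u' -> 'k' -> 'f'
Reversed order: 'f' -> 'k' -> 'u' -> 'x' -> 'e' -> 'a'
Result: fkuxea


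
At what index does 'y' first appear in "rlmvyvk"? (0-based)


Input string: 'rlmvyvk'
Target: 'y'
Scanning left to right: s[0]='r', s[1]='l', s[2]='m', s[3]='v', s[4]='y'
First match at index: 4


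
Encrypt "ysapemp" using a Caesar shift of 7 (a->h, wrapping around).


Input: 'ysapemp', shift = 7
Operation: for each letter, (position + 7) mod 26
Mapping: 'y'(24+7=31, 31 mod 26=5)->'f', 's'(18+7=25)->'z', 'a'(0+7=7)->'h', 'p'(15+7=22)->'w', 'e'(4+7=11)->'l', 'm'(12+7=19)->'t', 'p'(15+7=22)->'w'
Result: fzhwltw


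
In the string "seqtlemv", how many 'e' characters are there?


Input string: 'seqtlemv'
Target character: 'e'
Scan each position: s[1]='e', s[5]='e'
Matches found at indices: 1, 5
Total: 2


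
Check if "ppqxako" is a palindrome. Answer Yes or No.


Input string: 'ppqxako'
Reversed: 'okaxqpp'
Compare pairs: s[0]='p' vs s[6]='o' (mismatch), s[1]='p' vs s[5]='k' (mismatch), s[2]='q' vs s[4]='a' (mismatch)
Palindrome: No


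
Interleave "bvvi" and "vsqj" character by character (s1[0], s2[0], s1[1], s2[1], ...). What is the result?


String 1: 'bvvi'
String 2: 'vsqj'
Operation: alternate characters
Pairs: 'b'+'v', 'v'+'s', 'v'+'q', 'i'+'j'
Result: bvvsvqij


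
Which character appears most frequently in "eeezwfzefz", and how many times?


Input: 'eeezwfzefz'
Operation: tally each character
Counts: 'e':4, 'f':2, 'w':1, 'z':3
Maximum: 'e' appears 4 times


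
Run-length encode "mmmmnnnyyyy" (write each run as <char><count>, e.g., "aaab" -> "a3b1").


Input: 'mmmmnnnyyyy'
Operation: identify consecutive runs
Runs: 'mmmm' -> m4, 'nnn' -> n3, 'yyyy' -> y4
Encoded: m4n3y4


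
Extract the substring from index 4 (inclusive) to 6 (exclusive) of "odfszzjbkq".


Input string: 'odfszzjbkq'
Operation: slice [4:6]
Extract characters: s[4]='z', s[5]='z'
Result: zz


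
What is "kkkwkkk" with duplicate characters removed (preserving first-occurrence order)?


Input: 'kkkwkkk'
Operation: keep first occurrence of each character
Scan: s[0]='k' new -> keep; s[1]='k' seen -> skip; s[2]='k' seen -> skip; s[3]='w' new -> keep; s[4]='k' seen -> skip; s[5]='k' seen -> skip; s[6]='k' seen -> skip
Result: kw


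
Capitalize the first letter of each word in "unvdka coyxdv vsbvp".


Input string: 'unvdka coyxdv vsbvp'
Operation: capitalize first letter of each word
Word transformations: 'unvdka'->'Unvdka', 'coyxdv'->'Coyxdv', 'vsbvp'->'Vsbvp'
Result: Unvdka Coyxdv Vsbvp


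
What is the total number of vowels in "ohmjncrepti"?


Input string: 'ohmjncrepti'
Operation: count vowels (a, e, i, o, u)
Scan: s[0]='o' (vowel), s[1]='h', s[2]='m', s[3]='j', s[4]='n', s[5]='c', s[6]='r', s[7]='e' (vowel), s[8]='p', s[9]='t', s[10]='i' (vowel)
Vowels found: 3
Result: 3


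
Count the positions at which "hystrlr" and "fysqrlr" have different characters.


String 1: 'hystrlr'
String 2: 'fysqrlr'
Compare each position: pos 0: 'h'!='f', pos 1: 'y'=='y', pos 2: 's'=='s', pos 3: 't'!='q', pos 4: 'r'=='r', pos 5: 'l'=='l', pos 6: 'r'=='r'
Differing positions: 2
Hamming distance: 2


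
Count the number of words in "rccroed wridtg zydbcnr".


Input string: 'rccroed wridtg zydbcnr'
Operation: split by spaces
Words found: 'rccroed', 'wridtg', 'zydbcnr'
Word count: 3


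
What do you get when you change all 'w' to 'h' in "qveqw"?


Input string: 'qveqw'
Operation: replace 'w' with 'h'
Positions of 'w': 4
After replacement: qveqh


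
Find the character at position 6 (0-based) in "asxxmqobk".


Input string: 'asxxmqobk'
Operation: get character at index 6
Index mapping: s[0]='a', s[1]='s', s[2]='x', s[3]='x', s[4]='m', s[5]='q', s[6]='o'
Result: 'o'


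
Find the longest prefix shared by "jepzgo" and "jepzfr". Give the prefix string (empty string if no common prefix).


String 1: 'jepzgo'
String 2: 'jepzfr'
Compare position by position:
pos 0: 'j' vs 'j' match
pos 1: 'e' vs 'e' match
pos 2: 'p' vs 'p' match
pos 3: 'z' vs 'z' match
pos 4: 'g' vs 'f' differ -> stop
Longest common prefix: "jepz" (length 4)


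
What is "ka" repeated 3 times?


Input string: 'ka'
Operation: repeat 3 times
Concatenation: 'ka' + 'ka' + 'ka'
Result: kakaka


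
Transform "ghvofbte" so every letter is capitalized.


Input string: 'ghvofbte'
Operation: convert each letter to uppercase
Mapping: 'g'->'G', 'h'->'H', 'v'->'V', 'o'->'O', 'f'->'F', 'b'->'B', 't'->'T', 'e'->'E'
Result: GHVOFBTE


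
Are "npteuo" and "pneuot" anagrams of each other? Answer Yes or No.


String 1: 'npteuo' -> sorted: 'enoptu'
String 2: 'pneuot' -> sorted: 'enoptu'
Compare sorted forms: 'enoptu' == 'enoptu'
Anagram: Yes


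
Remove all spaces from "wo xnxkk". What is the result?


Input string: 'wo xnxkk'
Operation: remove all spaces
Words: 'wo', 'xnxkk'
Join without spaces: woxnxkk


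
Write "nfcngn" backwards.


Input string: 'nfcngn'
Operation: reverse character order
Original order: 'n' -> 'f' -> 'c' -> 'n' -> 'g' -> 'n'
Reversed order: 'n' -> 'g' -> 'n' -> 'c' -> 'f' -> 'n'
Result: ngncfn


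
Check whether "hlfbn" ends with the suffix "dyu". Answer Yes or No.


Input string: 'hlfbn'
Suffix to check: 'dyu'
Last 3 characters of input: 'fbn'
Match: False
Result: No


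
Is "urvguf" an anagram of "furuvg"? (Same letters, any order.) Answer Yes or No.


String 1: 'furuvg' -> sorted: 'fgruuv'
String 2: 'urvguf' -> sorted: 'fgruuv'
Compare sorted forms: 'fgruuv' == 'fgruuv'
Anagram: Yes


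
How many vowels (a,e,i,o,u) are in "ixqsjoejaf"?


Input string: 'ixqsjoejaf'
Operation: count vowels (a, e, i, o, u)
Scan: s[0]='i' (vowel), s[1]='x', s[2]='q', s[3]='s', s[4]='j', s[5]='o' (vowel), s[6]='e' (vowel), s[7]='j', s[8]='a' (vowel), s[9]='f'
Vowels found: 4
Result: 4


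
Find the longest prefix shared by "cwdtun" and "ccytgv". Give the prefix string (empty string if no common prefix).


String 1: 'cwdtun'
String 2: 'ccytgv'
Compare position by position:
pos 0: 'c' vs 'c' match
pos 1: 'w' vs 'c' differ -> stop
Longest common prefix: "c" (length 1)


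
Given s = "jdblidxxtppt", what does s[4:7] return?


Input string: 'jdblidxxtppt'
Operation: slice [4:7]
Extract characters: s[4]='i', s[5]='d', s[6]='x'
Result: idx


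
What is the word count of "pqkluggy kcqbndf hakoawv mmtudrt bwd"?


Input string: 'pqkluggy kcqbndf hakoawv mmtudrt bwd'
Operation: split by spaces
Words found: 'pqkluggy', 'kcqbndf', 'hakoawv', 'mmtudrt', 'bwd'
Word count: 5


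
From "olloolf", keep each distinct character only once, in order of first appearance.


Input: 'olloolf'
Operation: keep first occurrence of each character
Scan: s[0]='o' new -> keep; s[1]='l' new -> keep; s[2]='l' seen -> skip; s[3]='o' seen -> skip; s[4]='o' seen -> skip; s[5]='l' seen -> skip; s[6]='f' new -> keep
Result: olf


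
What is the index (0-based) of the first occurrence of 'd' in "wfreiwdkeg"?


Input string: 'wfreiwdkeg'
Target: 'd'
Scanning left to right: s[0]='w', s[1]='f', s[2]='r', s[3]='e', s[4]='i', s[5]='w', s[6]='d'
First match at index: 6


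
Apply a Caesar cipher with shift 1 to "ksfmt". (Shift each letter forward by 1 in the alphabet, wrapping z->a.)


Input: 'ksfmt', shift = 1
Operation: for each letter, (position + 1) mod 26
Mapping: 'k'(10+1=11)->'l', 's'(18+1=19)->'t', 'f'(5+1=6)->'g', 'm'(12+1=13)->'n', 't'(19+1=20)->'u'
Result: ltgnu


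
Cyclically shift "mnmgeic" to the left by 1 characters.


Input: 'mnmgeic', shift = 1
Operation: split at index 1 and swap parts
Front part s[0:1] = 'm'
Back part s[1:] = 'nmgeic'
Rotated = back + front = 'nmgeic' + 'm'
Result: nmgeicm


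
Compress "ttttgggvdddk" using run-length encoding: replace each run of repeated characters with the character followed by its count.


Input: 'ttttgggvdddk'
Operation: identify consecutive runs
Runs: 'tttt' -> t4, 'ggg' -> g3, 'v' -> v1, 'ddd' -> d3, 'k' -> k1
Encoded: t4g3v1d3k1


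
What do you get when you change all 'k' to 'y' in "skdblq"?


Input string: 'skdblq'
Operation: replace 'k' with 'y'
Positions of 'k': 1
After replacement: sydblq


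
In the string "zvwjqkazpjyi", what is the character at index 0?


Input string: 'zvwjqkazpjyi'
Operation: get character at index 0
Index mapping: s[0]='z'
Result: 'z'


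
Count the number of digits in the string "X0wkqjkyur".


Input string: 'X0wkqjkyur'
Operation: count digit characters (0-9)
Scan: 'X', '0'(digit), 'w', 'k', 'q', 'j', 'k', 'y', 'u', 'r'
Digits found: 1
Result: 1


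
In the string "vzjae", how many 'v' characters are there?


Input string: 'vzjae'
Target character: 'v'
Scan each position: s[0]='v'
Matches found at indices: 0
Total: 1


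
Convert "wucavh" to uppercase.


Input string: 'wucavh'
Operation: convert each letter to uppercase
Mapping: 'w'->'W', 'u'->'U', 'c'->'C', 'a'->'A', 'v'->'V', 'h'->'H'
Result: WUCAVH


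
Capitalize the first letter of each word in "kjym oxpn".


Input string: 'kjym oxpn'
Operation: capitalize first letter of each word
Word transformations: 'kjym'->'Kjym', 'oxpn'->'Oxpn'
Result: Kjym Oxpn


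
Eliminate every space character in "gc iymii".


Input string: 'gc iymii'
Operation: remove all spaces
Words: 'gc', 'iymii'
Join without spaces: gciymii


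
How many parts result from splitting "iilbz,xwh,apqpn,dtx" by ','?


Input string: 'iilbz,xwh,apqpn,dtx'
Delimiter: ','
Split result: 'iilbz', 'xwh', 'apqpn', 'dtx'
Number of parts: 4


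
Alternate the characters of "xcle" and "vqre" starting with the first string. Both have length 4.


String 1: 'xcle'
String 2: 'vqre'
Operation: alternate characters
Pairs: 'x'+'v', 'c'+'q', 'l'+'r', 'e'+'e'
Result: xvcqlree


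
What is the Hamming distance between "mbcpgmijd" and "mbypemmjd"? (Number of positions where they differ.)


String 1: 'mbcpgmijd'
String 2: 'mbypemmjd'
Compare each position: pos 0: 'm'=='m', pos 1: 'b'=='b', pos 2: 'c'!='y', pos 3: 'p'=='p', pos 4: 'g'!='e', pos 5: 'm'=='m', pos 6: 'i'!='m', pos 7: 'j'=='j', pos 8: 'd'=='d'
Differing positions: 3
Hamming distance: 3


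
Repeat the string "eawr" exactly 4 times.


Input string: 'eawr'
Operation: repeat 4 times
Concatenation: 'eawr' + 'eawr' + 'eawr' + 'eawr'
Result: eawreawreawreawr


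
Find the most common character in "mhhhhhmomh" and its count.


Input: 'mhhhhhmomh'
Operation: tally each character
Counts: 'h':6, 'm':3, 'o':1
Maximum: 'h' appears 6 times


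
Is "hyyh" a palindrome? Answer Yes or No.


Input string: 'hyyh'
Reversed: 'hyyh'
Compare pairs: s[0]='h' vs s[3]='h' (match), s[1]='y' vs s[2]='y' (match)
Palindrome: Yes


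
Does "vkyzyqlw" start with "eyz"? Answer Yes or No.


Input string: 'vkyzyqlw'
Prefix to check: 'eyz'
First 3 characters of input: 'vky'
Match: False
Result: No


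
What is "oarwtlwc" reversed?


Input string: 'oarwtlwc'
Operation: reverse character order
Original order: 'o' -> 'a' -> 'r' -> 'w' -> 't' -> 'l' -> 'w' -> 'c'
Reversed order: 'c' -> 'w' -> 'l' -> 't' -> 'w' -> 'r' -> 'a' -> 'o'
Result: cwltwrao


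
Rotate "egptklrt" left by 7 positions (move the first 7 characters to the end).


Input: 'egptklrt', shift = 7
Operation: split at index 7 and swap parts
Front part s[0:7] = 'egptklr'
Back part s[7:] = 't'
Rotated = back + front = 't' + 'egptklr'
Result: tegptklr


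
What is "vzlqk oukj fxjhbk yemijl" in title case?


Input string: 'vzlqk oukj fxjhbk yemijl'
Operation: capitalize first letter of each word
Word transformations: 'vzlqk'->'Vzlqk', 'oukj'->'Oukj', 'fxjhbk'->'Fxjhbk', 'yemijl'->'Yemijl'
Result: Vzlqk Oukj Fxjhbk Yemijl


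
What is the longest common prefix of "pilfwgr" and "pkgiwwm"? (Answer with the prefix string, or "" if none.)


String 1: 'pilfwgr'
String 2: 'pkgiwwm'
Compare position by position:
pos 0: 'p' vs 'p' match
pos 1: 'i' vs 'k' differ -> stop
Longest common prefix: "p" (length 1)


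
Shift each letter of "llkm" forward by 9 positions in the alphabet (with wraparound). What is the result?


Input: 'llkm', shift = 9
Operation: for each letter, (position + 9) mod 26
Mapping: 'l'(11+9=20)->'u', 'l'(11+9=20)->'u', 'k'(10+9=19)->'t', 'm'(12+9=21)->'v'
Result: uutv


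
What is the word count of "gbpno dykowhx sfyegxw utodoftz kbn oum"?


Input string: 'gbpno dykowhx sfyegxw utodoftz kbn oum'
Operation: split by spaces
Words found: 'gbpno', 'dykowhx', 'sfyegxw', 'utodoftz', 'kbn', 'oum'
Word count: 6


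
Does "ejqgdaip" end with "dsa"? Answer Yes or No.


Input string: 'ejqgdaip'
Suffix to check: 'dsa'
Last 3 characters of input: 'aip'
Match: False
Result: No


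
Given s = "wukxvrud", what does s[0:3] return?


Input string: 'wukxvrud'
Operation: slice [0:3]
Extract characters: s[0]='w', s[1]='u', s[2]='k'
Result: wuk
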